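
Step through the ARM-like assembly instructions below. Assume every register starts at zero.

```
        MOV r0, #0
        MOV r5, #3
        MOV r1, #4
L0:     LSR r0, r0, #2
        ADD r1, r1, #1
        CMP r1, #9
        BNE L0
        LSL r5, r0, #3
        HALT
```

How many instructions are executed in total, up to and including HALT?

MOV r0, #0 → r0=0
MOV r5, #3 → r5=3
MOV r1, #4 → r1=4
LSR r0, r0, #2 → r0=0>>2=0
ADD r1, r1, #1 → r1=4+1=5
CMP r1, #9  (cmp 5,9)
BNE L0: taken
LSR r0, r0, #2 → r0=0>>2=0
ADD r1, r1, #1 → r1=5+1=6
CMP r1, #9  (cmp 6,9)
BNE L0: taken
LSR r0, r0, #2 → r0=0>>2=0
ADD r1, r1, #1 → r1=6+1=7
CMP r1, #9  (cmp 7,9)
BNE L0: taken
LSR r0, r0, #2 → r0=0>>2=0
ADD r1, r1, #1 → r1=7+1=8
CMP r1, #9  (cmp 8,9)
BNE L0: taken
LSR r0, r0, #2 → r0=0>>2=0
ADD r1, r1, #1 → r1=8+1=9
CMP r1, #9  (cmp 9,9)
BNE L0: not taken
LSL r5, r0, #3 → r5=0<<3=0
halt.
Total executed instructions: 25.

25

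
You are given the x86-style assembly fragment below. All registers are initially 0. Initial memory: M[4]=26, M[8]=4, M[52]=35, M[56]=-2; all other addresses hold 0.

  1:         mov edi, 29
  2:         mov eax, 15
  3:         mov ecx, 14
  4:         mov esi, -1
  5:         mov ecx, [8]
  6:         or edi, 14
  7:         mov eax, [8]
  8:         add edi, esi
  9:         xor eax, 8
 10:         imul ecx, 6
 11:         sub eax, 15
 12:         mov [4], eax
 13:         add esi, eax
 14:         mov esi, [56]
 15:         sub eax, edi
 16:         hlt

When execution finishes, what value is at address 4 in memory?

-3

mov edi, 29 → edi=29
mov eax, 15 → eax=15
mov ecx, 14 → ecx=14
mov esi, -1 → esi=-1
mov ecx, [8] → ecx=M[8]=4
or edi, 14 → edi=29|14=31
mov eax, [8] → eax=M[8]=4
add edi, esi → edi=31+(-1)=30
xor eax, 8 → eax=4^8=12
imul ecx, 6 → ecx=4*6=24
sub eax, 15 → eax=12-15=-3
mov [4], eax → M[4]=-3
add esi, eax → esi=(-1)+(-3)=-4
mov esi, [56] → esi=M[56]=-2
sub eax, edi → eax=(-3)-30=-33
halt.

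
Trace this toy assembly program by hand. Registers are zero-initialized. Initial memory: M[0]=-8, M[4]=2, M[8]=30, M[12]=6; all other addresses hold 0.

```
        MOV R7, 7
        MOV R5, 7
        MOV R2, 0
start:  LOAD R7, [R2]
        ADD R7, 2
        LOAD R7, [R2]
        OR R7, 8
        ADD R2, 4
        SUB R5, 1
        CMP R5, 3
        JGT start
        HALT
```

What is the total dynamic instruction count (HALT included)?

36

MOV R7, 7 → R7=7
MOV R5, 7 → R5=7
MOV R2, 0 → R2=0
LOAD R7, [R2] → R7=M[0]=-8
ADD R7, 2 → R7=(-8)+2=-6
LOAD R7, [R2] → R7=M[0]=-8
OR R7, 8 → R7=(-8)|8=-8
ADD R2, 4 → R2=0+4=4
SUB R5, 1 → R5=7-1=6
CMP R5, 3  (cmp 6,3)
JGT start: taken
LOAD R7, [R2] → R7=M[4]=2
ADD R7, 2 → R7=2+2=4
LOAD R7, [R2] → R7=M[4]=2
OR R7, 8 → R7=2|8=10
ADD R2, 4 → R2=4+4=8
SUB R5, 1 → R5=6-1=5
CMP R5, 3  (cmp 5,3)
JGT start: taken
LOAD R7, [R2] → R7=M[8]=30
ADD R7, 2 → R7=30+2=32
LOAD R7, [R2] → R7=M[8]=30
OR R7, 8 → R7=30|8=30
ADD R2, 4 → R2=8+4=12
SUB R5, 1 → R5=5-1=4
CMP R5, 3  (cmp 4,3)
JGT start: taken
LOAD R7, [R2] → R7=M[12]=6
ADD R7, 2 → R7=6+2=8
LOAD R7, [R2] → R7=M[12]=6
OR R7, 8 → R7=6|8=14
ADD R2, 4 → R2=12+4=16
SUB R5, 1 → R5=4-1=3
CMP R5, 3  (cmp 3,3)
JGT start: not taken
halt.
Total executed instructions: 36.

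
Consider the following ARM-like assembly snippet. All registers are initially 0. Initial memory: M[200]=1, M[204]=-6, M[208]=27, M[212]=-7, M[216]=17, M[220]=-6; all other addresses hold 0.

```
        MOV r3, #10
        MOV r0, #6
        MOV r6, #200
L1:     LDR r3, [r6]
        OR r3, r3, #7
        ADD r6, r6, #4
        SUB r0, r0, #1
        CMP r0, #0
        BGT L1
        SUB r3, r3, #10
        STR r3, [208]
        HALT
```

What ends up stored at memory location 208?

-11

MOV r3, #10 → r3=10
MOV r0, #6 → r0=6
MOV r6, #200 → r6=200
LDR r3, [r6] → r3=M[200]=1
OR r3, r3, #7 → r3=1|7=7
ADD r6, r6, #4 → r6=200+4=204
SUB r0, r0, #1 → r0=6-1=5
CMP r0, #0  (cmp 5,0)
BGT L1: taken
LDR r3, [r6] → r3=M[204]=-6
OR r3, r3, #7 → r3=(-6)|7=-1
ADD r6, r6, #4 → r6=204+4=208
SUB r0, r0, #1 → r0=5-1=4
CMP r0, #0  (cmp 4,0)
BGT L1: taken
LDR r3, [r6] → r3=M[208]=27
OR r3, r3, #7 → r3=27|7=31
ADD r6, r6, #4 → r6=208+4=212
SUB r0, r0, #1 → r0=4-1=3
CMP r0, #0  (cmp 3,0)
BGT L1: taken
LDR r3, [r6] → r3=M[212]=-7
OR r3, r3, #7 → r3=(-7)|7=-1
ADD r6, r6, #4 → r6=212+4=216
SUB r0, r0, #1 → r0=3-1=2
CMP r0, #0  (cmp 2,0)
BGT L1: taken
LDR r3, [r6] → r3=M[216]=17
OR r3, r3, #7 → r3=17|7=23
ADD r6, r6, #4 → r6=216+4=220
SUB r0, r0, #1 → r0=2-1=1
CMP r0, #0  (cmp 1,0)
BGT L1: taken
LDR r3, [r6] → r3=M[220]=-6
OR r3, r3, #7 → r3=(-6)|7=-1
ADD r6, r6, #4 → r6=220+4=224
SUB r0, r0, #1 → r0=1-1=0
CMP r0, #0  (cmp 0,0)
BGT L1: not taken
SUB r3, r3, #10 → r3=(-1)-10=-11
STR r3, [208] → M[208]=-11
halt.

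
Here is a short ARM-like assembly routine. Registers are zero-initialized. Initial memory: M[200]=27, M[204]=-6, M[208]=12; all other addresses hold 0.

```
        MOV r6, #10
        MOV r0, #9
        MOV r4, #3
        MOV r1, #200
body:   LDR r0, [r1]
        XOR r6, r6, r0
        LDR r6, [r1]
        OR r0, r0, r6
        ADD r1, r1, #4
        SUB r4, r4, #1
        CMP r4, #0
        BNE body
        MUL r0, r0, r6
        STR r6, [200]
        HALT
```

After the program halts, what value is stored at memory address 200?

12

after MOV r6, #10: r6=10
after MOV r0, #9: r0=9
after MOV r4, #3: r4=3
after MOV r1, #200: r1=200
after LDR r0, [r1]: r0=M[200]=27
after XOR r6, r6, r0: r6=10^27=17
after LDR r6, [r1]: r6=M[200]=27
after OR r0, r0, r6: r0=27|27=27
after ADD r1, r1, #4: r1=200+4=204
after SUB r4, r4, #1: r4=3-1=2
CMP r4, #0  (cmp 2,0)
BNE body: taken
after LDR r0, [r1]: r0=M[204]=-6
after XOR r6, r6, r0: r6=27^(-6)=-31
after LDR r6, [r1]: r6=M[204]=-6
after OR r0, r0, r6: r0=(-6)|(-6)=-6
after ADD r1, r1, #4: r1=204+4=208
after SUB r4, r4, #1: r4=2-1=1
CMP r4, #0  (cmp 1,0)
BNE body: taken
after LDR r0, [r1]: r0=M[208]=12
after XOR r6, r6, r0: r6=(-6)^12=-10
after LDR r6, [r1]: r6=M[208]=12
after OR r0, r0, r6: r0=12|12=12
after ADD r1, r1, #4: r1=208+4=212
after SUB r4, r4, #1: r4=1-1=0
CMP r4, #0  (cmp 0,0)
BNE body: not taken
after MUL r0, r0, r6: r0=12*12=144
STR r6, [200] → M[200]=12
halt.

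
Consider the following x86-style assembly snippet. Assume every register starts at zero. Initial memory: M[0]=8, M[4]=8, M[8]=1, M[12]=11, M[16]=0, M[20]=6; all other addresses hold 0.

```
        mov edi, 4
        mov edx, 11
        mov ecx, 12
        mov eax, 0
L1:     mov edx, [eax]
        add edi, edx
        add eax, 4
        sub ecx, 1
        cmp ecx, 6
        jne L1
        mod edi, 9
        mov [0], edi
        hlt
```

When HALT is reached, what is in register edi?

mov edi, 4 → edi=4
mov edx, 11 → edx=11
mov ecx, 12 → ecx=12
mov eax, 0 → eax=0
mov edx, [eax] → edx=M[0]=8
add edi, edx → edi=4+8=12
add eax, 4 → eax=0+4=4
sub ecx, 1 → ecx=12-1=11
cmp ecx, 6  (cmp 11,6)
jne L1: taken
mov edx, [eax] → edx=M[4]=8
add edi, edx → edi=12+8=20
add eax, 4 → eax=4+4=8
sub ecx, 1 → ecx=11-1=10
cmp ecx, 6  (cmp 10,6)
jne L1: taken
mov edx, [eax] → edx=M[8]=1
add edi, edx → edi=20+1=21
add eax, 4 → eax=8+4=12
sub ecx, 1 → ecx=10-1=9
cmp ecx, 6  (cmp 9,6)
jne L1: taken
mov edx, [eax] → edx=M[12]=11
add edi, edx → edi=21+11=32
add eax, 4 → eax=12+4=16
sub ecx, 1 → ecx=9-1=8
cmp ecx, 6  (cmp 8,6)
jne L1: taken
mov edx, [eax] → edx=M[16]=0
add edi, edx → edi=32+0=32
add eax, 4 → eax=16+4=20
sub ecx, 1 → ecx=8-1=7
cmp ecx, 6  (cmp 7,6)
jne L1: taken
mov edx, [eax] → edx=M[20]=6
add edi, edx → edi=32+6=38
add eax, 4 → eax=20+4=24
sub ecx, 1 → ecx=7-1=6
cmp ecx, 6  (cmp 6,6)
jne L1: not taken
mod edi, 9 → edi=38%9=2
mov [0], edi → M[0]=2
halt.

2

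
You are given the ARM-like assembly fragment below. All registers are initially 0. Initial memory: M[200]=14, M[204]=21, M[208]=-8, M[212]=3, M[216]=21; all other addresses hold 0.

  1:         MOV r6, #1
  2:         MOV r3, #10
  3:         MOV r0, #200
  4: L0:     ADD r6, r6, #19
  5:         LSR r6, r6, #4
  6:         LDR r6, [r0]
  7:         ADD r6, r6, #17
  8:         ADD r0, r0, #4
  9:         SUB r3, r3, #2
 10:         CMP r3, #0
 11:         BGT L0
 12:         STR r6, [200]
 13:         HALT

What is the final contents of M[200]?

r6=1
r3=10
r0=200
r6=1+19=20
r6=20>>4=1
r6=M[200]=14
r6=14+17=31
r0=200+4=204
r3=10-2=8
CMP r3, #0  (cmp 8,0)
BGT L0: taken
r6=31+19=50
r6=50>>4=3
r6=M[204]=21
r6=21+17=38
r0=204+4=208
r3=8-2=6
CMP r3, #0  (cmp 6,0)
BGT L0: taken
r6=38+19=57
r6=57>>4=3
r6=M[208]=-8
r6=(-8)+17=9
r0=208+4=212
r3=6-2=4
CMP r3, #0  (cmp 4,0)
BGT L0: taken
r6=9+19=28
r6=28>>4=1
r6=M[212]=3
r6=3+17=20
r0=212+4=216
r3=4-2=2
CMP r3, #0  (cmp 2,0)
BGT L0: taken
r6=20+19=39
r6=39>>4=2
r6=M[216]=21
r6=21+17=38
r0=216+4=220
r3=2-2=0
CMP r3, #0  (cmp 0,0)
BGT L0: not taken
STR r6, [200] → M[200]=38
halt.

38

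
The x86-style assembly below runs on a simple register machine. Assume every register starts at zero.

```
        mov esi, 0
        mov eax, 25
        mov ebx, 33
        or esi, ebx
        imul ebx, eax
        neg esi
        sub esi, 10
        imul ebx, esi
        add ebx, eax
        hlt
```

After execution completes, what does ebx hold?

-35450

after mov esi, 0: esi=0
after mov eax, 25: eax=25
after mov ebx, 33: ebx=33
after or esi, ebx: esi=0|33=33
after imul ebx, eax: ebx=33*25=825
after neg esi: esi=-(33)=-33
after sub esi, 10: esi=(-33)-10=-43
after imul ebx, esi: ebx=825*(-43)=-35475
after add ebx, eax: ebx=(-35475)+25=-35450
halt.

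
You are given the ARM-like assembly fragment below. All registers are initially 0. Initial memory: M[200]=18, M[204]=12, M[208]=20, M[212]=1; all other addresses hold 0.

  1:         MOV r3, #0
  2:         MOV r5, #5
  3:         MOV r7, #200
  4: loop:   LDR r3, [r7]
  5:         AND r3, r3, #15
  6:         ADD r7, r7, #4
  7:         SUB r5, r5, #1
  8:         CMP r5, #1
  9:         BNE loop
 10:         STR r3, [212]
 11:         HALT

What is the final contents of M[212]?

after MOV r3, #0: r3=0
after MOV r5, #5: r5=5
after MOV r7, #200: r7=200
after LDR r3, [r7]: r3=M[200]=18
after AND r3, r3, #15: r3=18&15=2
after ADD r7, r7, #4: r7=200+4=204
after SUB r5, r5, #1: r5=5-1=4
CMP r5, #1  (cmp 4,1)
BNE loop: taken
after LDR r3, [r7]: r3=M[204]=12
after AND r3, r3, #15: r3=12&15=12
after ADD r7, r7, #4: r7=204+4=208
after SUB r5, r5, #1: r5=4-1=3
CMP r5, #1  (cmp 3,1)
BNE loop: taken
after LDR r3, [r7]: r3=M[208]=20
after AND r3, r3, #15: r3=20&15=4
after ADD r7, r7, #4: r7=208+4=212
after SUB r5, r5, #1: r5=3-1=2
CMP r5, #1  (cmp 2,1)
BNE loop: taken
after LDR r3, [r7]: r3=M[212]=1
after AND r3, r3, #15: r3=1&15=1
after ADD r7, r7, #4: r7=212+4=216
after SUB r5, r5, #1: r5=2-1=1
CMP r5, #1  (cmp 1,1)
BNE loop: not taken
STR r3, [212] → M[212]=1
halt.

1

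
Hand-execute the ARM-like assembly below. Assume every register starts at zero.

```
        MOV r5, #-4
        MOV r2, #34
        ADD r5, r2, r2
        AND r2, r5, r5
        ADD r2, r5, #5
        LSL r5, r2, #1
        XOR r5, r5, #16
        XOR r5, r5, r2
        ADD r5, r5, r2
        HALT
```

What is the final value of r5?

276

after MOV r5, #-4: r5=-4
after MOV r2, #34: r2=34
after ADD r5, r2, r2: r5=34+34=68
after AND r2, r5, r5: r2=68&68=68
after ADD r2, r5, #5: r2=68+5=73
after LSL r5, r2, #1: r5=73<<1=146
after XOR r5, r5, #16: r5=146^16=130
after XOR r5, r5, r2: r5=130^73=203
after ADD r5, r5, r2: r5=203+73=276
halt.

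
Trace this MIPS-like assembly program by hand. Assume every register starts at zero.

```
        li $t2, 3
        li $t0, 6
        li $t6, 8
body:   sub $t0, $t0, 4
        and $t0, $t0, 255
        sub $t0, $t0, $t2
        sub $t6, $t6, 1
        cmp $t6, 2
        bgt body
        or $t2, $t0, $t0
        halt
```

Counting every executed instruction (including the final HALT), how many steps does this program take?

41

li $t2, 3 → $t2=3
li $t0, 6 → $t0=6
li $t6, 8 → $t6=8
sub $t0, $t0, 4 → $t0=6-4=2
and $t0, $t0, 255 → $t0=2&255=2
sub $t0, $t0, $t2 → $t0=2-3=-1
sub $t6, $t6, 1 → $t6=8-1=7
cmp $t6, 2  (cmp 7,2)
bgt body: taken
sub $t0, $t0, 4 → $t0=(-1)-4=-5
and $t0, $t0, 255 → $t0=(-5)&255=251
sub $t0, $t0, $t2 → $t0=251-3=248
sub $t6, $t6, 1 → $t6=7-1=6
cmp $t6, 2  (cmp 6,2)
bgt body: taken
sub $t0, $t0, 4 → $t0=248-4=244
and $t0, $t0, 255 → $t0=244&255=244
sub $t0, $t0, $t2 → $t0=244-3=241
sub $t6, $t6, 1 → $t6=6-1=5
cmp $t6, 2  (cmp 5,2)
bgt body: taken
sub $t0, $t0, 4 → $t0=241-4=237
and $t0, $t0, 255 → $t0=237&255=237
sub $t0, $t0, $t2 → $t0=237-3=234
sub $t6, $t6, 1 → $t6=5-1=4
cmp $t6, 2  (cmp 4,2)
bgt body: taken
sub $t0, $t0, 4 → $t0=234-4=230
and $t0, $t0, 255 → $t0=230&255=230
sub $t0, $t0, $t2 → $t0=230-3=227
sub $t6, $t6, 1 → $t6=4-1=3
cmp $t6, 2  (cmp 3,2)
bgt body: taken
sub $t0, $t0, 4 → $t0=227-4=223
and $t0, $t0, 255 → $t0=223&255=223
sub $t0, $t0, $t2 → $t0=223-3=220
sub $t6, $t6, 1 → $t6=3-1=2
cmp $t6, 2  (cmp 2,2)
bgt body: not taken
or $t2, $t0, $t0 → $t2=220|220=220
halt.
Total executed instructions: 41.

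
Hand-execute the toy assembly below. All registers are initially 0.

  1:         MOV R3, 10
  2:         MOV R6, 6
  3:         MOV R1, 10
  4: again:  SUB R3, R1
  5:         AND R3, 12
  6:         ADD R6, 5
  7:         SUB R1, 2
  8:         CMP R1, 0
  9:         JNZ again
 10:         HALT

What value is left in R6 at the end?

31

R3=10
R6=6
R1=10
R3=10-10=0
R3=0&12=0
R6=6+5=11
R1=10-2=8
CMP R1, 0  (cmp 8,0)
JNZ again: taken
R3=0-8=-8
R3=(-8)&12=8
R6=11+5=16
R1=8-2=6
CMP R1, 0  (cmp 6,0)
JNZ again: taken
R3=8-6=2
R3=2&12=0
R6=16+5=21
R1=6-2=4
CMP R1, 0  (cmp 4,0)
JNZ again: taken
R3=0-4=-4
R3=(-4)&12=12
R6=21+5=26
R1=4-2=2
CMP R1, 0  (cmp 2,0)
JNZ again: taken
R3=12-2=10
R3=10&12=8
R6=26+5=31
R1=2-2=0
CMP R1, 0  (cmp 0,0)
JNZ again: not taken
halt.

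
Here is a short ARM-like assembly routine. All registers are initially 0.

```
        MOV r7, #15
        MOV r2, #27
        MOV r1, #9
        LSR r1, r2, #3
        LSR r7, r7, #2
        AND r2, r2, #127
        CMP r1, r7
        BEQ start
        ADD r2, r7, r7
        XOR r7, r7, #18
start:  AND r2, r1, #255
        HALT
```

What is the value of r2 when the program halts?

after MOV r7, #15: r7=15
after MOV r2, #27: r2=27
after MOV r1, #9: r1=9
after LSR r1, r2, #3: r1=27>>3=3
after LSR r7, r7, #2: r7=15>>2=3
after AND r2, r2, #127: r2=27&127=27
CMP r1, r7  (cmp 3,3)
BEQ start: taken
after AND r2, r1, #255: r2=3&255=3
halt.

3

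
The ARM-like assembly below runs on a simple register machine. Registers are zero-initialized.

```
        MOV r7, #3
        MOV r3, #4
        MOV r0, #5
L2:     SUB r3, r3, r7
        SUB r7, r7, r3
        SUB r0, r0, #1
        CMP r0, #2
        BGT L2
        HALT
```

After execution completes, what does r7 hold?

MOV r7, #3 → r7=3
MOV r3, #4 → r3=4
MOV r0, #5 → r0=5
SUB r3, r3, r7 → r3=4-3=1
SUB r7, r7, r3 → r7=3-1=2
SUB r0, r0, #1 → r0=5-1=4
CMP r0, #2  (cmp 4,2)
BGT L2: taken
SUB r3, r3, r7 → r3=1-2=-1
SUB r7, r7, r3 → r7=2-(-1)=3
SUB r0, r0, #1 → r0=4-1=3
CMP r0, #2  (cmp 3,2)
BGT L2: taken
SUB r3, r3, r7 → r3=(-1)-3=-4
SUB r7, r7, r3 → r7=3-(-4)=7
SUB r0, r0, #1 → r0=3-1=2
CMP r0, #2  (cmp 2,2)
BGT L2: not taken
halt.

7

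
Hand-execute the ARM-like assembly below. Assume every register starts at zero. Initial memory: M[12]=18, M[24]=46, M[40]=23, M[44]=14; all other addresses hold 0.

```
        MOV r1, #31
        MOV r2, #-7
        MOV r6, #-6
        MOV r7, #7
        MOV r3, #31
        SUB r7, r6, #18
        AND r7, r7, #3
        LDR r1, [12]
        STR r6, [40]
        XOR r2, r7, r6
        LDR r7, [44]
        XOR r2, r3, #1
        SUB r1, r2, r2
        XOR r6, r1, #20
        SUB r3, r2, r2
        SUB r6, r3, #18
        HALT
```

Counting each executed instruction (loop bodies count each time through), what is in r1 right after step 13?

MOV r1, #31 → r1=31
MOV r2, #-7 → r2=-7
MOV r6, #-6 → r6=-6
MOV r7, #7 → r7=7
MOV r3, #31 → r3=31
SUB r7, r6, #18 → r7=(-6)-18=-24
AND r7, r7, #3 → r7=(-24)&3=0
LDR r1, [12] → r1=M[12]=18
STR r6, [40] → M[40]=-6
XOR r2, r7, r6 → r2=0^(-6)=-6
LDR r7, [44] → r7=M[44]=14
XOR r2, r3, #1 → r2=31^1=30
SUB r1, r2, r2 → r1=30-30=0
After step 13: r1 = 0.

0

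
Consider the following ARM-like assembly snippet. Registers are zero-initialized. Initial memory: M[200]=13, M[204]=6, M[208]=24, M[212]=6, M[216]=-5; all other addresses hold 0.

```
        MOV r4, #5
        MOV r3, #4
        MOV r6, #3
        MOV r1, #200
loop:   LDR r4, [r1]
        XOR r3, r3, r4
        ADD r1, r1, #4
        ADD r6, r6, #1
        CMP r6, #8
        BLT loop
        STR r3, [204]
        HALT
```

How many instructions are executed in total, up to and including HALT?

36

r4=5
r3=4
r6=3
r1=200
r4=M[200]=13
r3=4^13=9
r1=200+4=204
r6=3+1=4
CMP r6, #8  (cmp 4,8)
BLT loop: taken
r4=M[204]=6
r3=9^6=15
r1=204+4=208
r6=4+1=5
CMP r6, #8  (cmp 5,8)
BLT loop: taken
r4=M[208]=24
r3=15^24=23
r1=208+4=212
r6=5+1=6
CMP r6, #8  (cmp 6,8)
BLT loop: taken
r4=M[212]=6
r3=23^6=17
r1=212+4=216
r6=6+1=7
CMP r6, #8  (cmp 7,8)
BLT loop: taken
r4=M[216]=-5
r3=17^(-5)=-22
r1=216+4=220
r6=7+1=8
CMP r6, #8  (cmp 8,8)
BLT loop: not taken
STR r3, [204] → M[204]=-22
halt.
Total executed instructions: 36.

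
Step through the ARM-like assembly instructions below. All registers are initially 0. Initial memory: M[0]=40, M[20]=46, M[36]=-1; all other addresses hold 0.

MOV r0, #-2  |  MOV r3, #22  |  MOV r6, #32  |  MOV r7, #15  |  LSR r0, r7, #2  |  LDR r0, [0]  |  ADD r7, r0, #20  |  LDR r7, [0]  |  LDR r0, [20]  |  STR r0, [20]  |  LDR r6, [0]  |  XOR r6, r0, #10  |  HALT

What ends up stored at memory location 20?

46

after MOV r0, #-2: r0=-2
after MOV r3, #22: r3=22
after MOV r6, #32: r6=32
after MOV r7, #15: r7=15
after LSR r0, r7, #2: r0=15>>2=3
after LDR r0, [0]: r0=M[0]=40
after ADD r7, r0, #20: r7=40+20=60
after LDR r7, [0]: r7=M[0]=40
after LDR r0, [20]: r0=M[20]=46
STR r0, [20] → M[20]=46
after LDR r6, [0]: r6=M[0]=40
after XOR r6, r0, #10: r6=46^10=36
halt.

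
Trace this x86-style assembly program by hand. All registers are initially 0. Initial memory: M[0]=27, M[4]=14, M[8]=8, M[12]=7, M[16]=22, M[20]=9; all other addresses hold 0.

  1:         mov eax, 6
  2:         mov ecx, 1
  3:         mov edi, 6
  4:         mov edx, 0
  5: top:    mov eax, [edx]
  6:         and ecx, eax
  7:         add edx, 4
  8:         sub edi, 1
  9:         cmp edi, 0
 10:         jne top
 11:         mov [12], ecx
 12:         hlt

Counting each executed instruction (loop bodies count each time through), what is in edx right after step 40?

24

mov eax, 6 → eax=6
mov ecx, 1 → ecx=1
mov edi, 6 → edi=6
mov edx, 0 → edx=0
mov eax, [edx] → eax=M[0]=27
and ecx, eax → ecx=1&27=1
add edx, 4 → edx=0+4=4
sub edi, 1 → edi=6-1=5
cmp edi, 0  (cmp 5,0)
jne top: taken
mov eax, [edx] → eax=M[4]=14
and ecx, eax → ecx=1&14=0
add edx, 4 → edx=4+4=8
sub edi, 1 → edi=5-1=4
cmp edi, 0  (cmp 4,0)
jne top: taken
mov eax, [edx] → eax=M[8]=8
and ecx, eax → ecx=0&8=0
add edx, 4 → edx=8+4=12
sub edi, 1 → edi=4-1=3
cmp edi, 0  (cmp 3,0)
jne top: taken
mov eax, [edx] → eax=M[12]=7
and ecx, eax → ecx=0&7=0
add edx, 4 → edx=12+4=16
sub edi, 1 → edi=3-1=2
cmp edi, 0  (cmp 2,0)
jne top: taken
mov eax, [edx] → eax=M[16]=22
and ecx, eax → ecx=0&22=0
add edx, 4 → edx=16+4=20
sub edi, 1 → edi=2-1=1
cmp edi, 0  (cmp 1,0)
jne top: taken
mov eax, [edx] → eax=M[20]=9
and ecx, eax → ecx=0&9=0
add edx, 4 → edx=20+4=24
sub edi, 1 → edi=1-1=0
cmp edi, 0  (cmp 0,0)
jne top: not taken
After step 40: edx = 24.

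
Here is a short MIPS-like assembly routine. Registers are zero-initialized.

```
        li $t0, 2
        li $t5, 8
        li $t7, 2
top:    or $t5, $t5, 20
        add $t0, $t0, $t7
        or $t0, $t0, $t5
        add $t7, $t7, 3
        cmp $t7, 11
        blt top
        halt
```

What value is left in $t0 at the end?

93

after li $t0, 2: $t0=2
after li $t5, 8: $t5=8
after li $t7, 2: $t7=2
after or $t5, $t5, 20: $t5=8|20=28
after add $t0, $t0, $t7: $t0=2+2=4
after or $t0, $t0, $t5: $t0=4|28=28
after add $t7, $t7, 3: $t7=2+3=5
cmp $t7, 11  (cmp 5,11)
blt top: taken
after or $t5, $t5, 20: $t5=28|20=28
after add $t0, $t0, $t7: $t0=28+5=33
after or $t0, $t0, $t5: $t0=33|28=61
after add $t7, $t7, 3: $t7=5+3=8
cmp $t7, 11  (cmp 8,11)
blt top: taken
after or $t5, $t5, 20: $t5=28|20=28
after add $t0, $t0, $t7: $t0=61+8=69
after or $t0, $t0, $t5: $t0=69|28=93
after add $t7, $t7, 3: $t7=8+3=11
cmp $t7, 11  (cmp 11,11)
blt top: not taken
halt.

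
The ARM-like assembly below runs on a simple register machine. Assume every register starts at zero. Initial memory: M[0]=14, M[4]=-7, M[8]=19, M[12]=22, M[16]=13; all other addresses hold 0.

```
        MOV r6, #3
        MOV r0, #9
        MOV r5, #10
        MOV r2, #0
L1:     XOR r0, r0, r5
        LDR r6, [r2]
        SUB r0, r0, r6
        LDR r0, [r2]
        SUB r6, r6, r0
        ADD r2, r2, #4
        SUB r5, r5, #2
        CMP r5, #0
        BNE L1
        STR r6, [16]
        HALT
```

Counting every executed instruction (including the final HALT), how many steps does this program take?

MOV r6, #3 → r6=3
MOV r0, #9 → r0=9
MOV r5, #10 → r5=10
MOV r2, #0 → r2=0
XOR r0, r0, r5 → r0=9^10=3
LDR r6, [r2] → r6=M[0]=14
SUB r0, r0, r6 → r0=3-14=-11
LDR r0, [r2] → r0=M[0]=14
SUB r6, r6, r0 → r6=14-14=0
ADD r2, r2, #4 → r2=0+4=4
SUB r5, r5, #2 → r5=10-2=8
CMP r5, #0  (cmp 8,0)
BNE L1: taken
XOR r0, r0, r5 → r0=14^8=6
LDR r6, [r2] → r6=M[4]=-7
SUB r0, r0, r6 → r0=6-(-7)=13
LDR r0, [r2] → r0=M[4]=-7
SUB r6, r6, r0 → r6=(-7)-(-7)=0
ADD r2, r2, #4 → r2=4+4=8
SUB r5, r5, #2 → r5=8-2=6
CMP r5, #0  (cmp 6,0)
BNE L1: taken
XOR r0, r0, r5 → r0=(-7)^6=-1
LDR r6, [r2] → r6=M[8]=19
SUB r0, r0, r6 → r0=(-1)-19=-20
LDR r0, [r2] → r0=M[8]=19
SUB r6, r6, r0 → r6=19-19=0
ADD r2, r2, #4 → r2=8+4=12
SUB r5, r5, #2 → r5=6-2=4
CMP r5, #0  (cmp 4,0)
BNE L1: taken
XOR r0, r0, r5 → r0=19^4=23
LDR r6, [r2] → r6=M[12]=22
SUB r0, r0, r6 → r0=23-22=1
LDR r0, [r2] → r0=M[12]=22
SUB r6, r6, r0 → r6=22-22=0
ADD r2, r2, #4 → r2=12+4=16
SUB r5, r5, #2 → r5=4-2=2
CMP r5, #0  (cmp 2,0)
BNE L1: taken
XOR r0, r0, r5 → r0=22^2=20
LDR r6, [r2] → r6=M[16]=13
SUB r0, r0, r6 → r0=20-13=7
LDR r0, [r2] → r0=M[16]=13
SUB r6, r6, r0 → r6=13-13=0
ADD r2, r2, #4 → r2=16+4=20
SUB r5, r5, #2 → r5=2-2=0
CMP r5, #0  (cmp 0,0)
BNE L1: not taken
STR r6, [16] → M[16]=0
halt.
Total executed instructions: 51.

51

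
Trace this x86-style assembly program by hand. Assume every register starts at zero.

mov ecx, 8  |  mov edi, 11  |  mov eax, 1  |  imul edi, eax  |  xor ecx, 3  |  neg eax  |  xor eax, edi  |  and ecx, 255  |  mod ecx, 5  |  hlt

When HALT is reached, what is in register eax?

-12

mov ecx, 8 → ecx=8
mov edi, 11 → edi=11
mov eax, 1 → eax=1
imul edi, eax → edi=11*1=11
xor ecx, 3 → ecx=8^3=11
neg eax → eax=-(1)=-1
xor eax, edi → eax=(-1)^11=-12
and ecx, 255 → ecx=11&255=11
mod ecx, 5 → ecx=11%5=1
halt.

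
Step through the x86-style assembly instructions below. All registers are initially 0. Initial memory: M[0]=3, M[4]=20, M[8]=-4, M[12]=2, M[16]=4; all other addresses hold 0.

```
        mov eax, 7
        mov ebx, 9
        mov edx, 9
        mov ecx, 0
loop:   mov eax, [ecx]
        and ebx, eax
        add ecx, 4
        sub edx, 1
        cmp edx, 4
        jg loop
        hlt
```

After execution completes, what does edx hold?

4

mov eax, 7 → eax=7
mov ebx, 9 → ebx=9
mov edx, 9 → edx=9
mov ecx, 0 → ecx=0
mov eax, [ecx] → eax=M[0]=3
and ebx, eax → ebx=9&3=1
add ecx, 4 → ecx=0+4=4
sub edx, 1 → edx=9-1=8
cmp edx, 4  (cmp 8,4)
jg loop: taken
mov eax, [ecx] → eax=M[4]=20
and ebx, eax → ebx=1&20=0
add ecx, 4 → ecx=4+4=8
sub edx, 1 → edx=8-1=7
cmp edx, 4  (cmp 7,4)
jg loop: taken
mov eax, [ecx] → eax=M[8]=-4
and ebx, eax → ebx=0&(-4)=0
add ecx, 4 → ecx=8+4=12
sub edx, 1 → edx=7-1=6
cmp edx, 4  (cmp 6,4)
jg loop: taken
mov eax, [ecx] → eax=M[12]=2
and ebx, eax → ebx=0&2=0
add ecx, 4 → ecx=12+4=16
sub edx, 1 → edx=6-1=5
cmp edx, 4  (cmp 5,4)
jg loop: taken
mov eax, [ecx] → eax=M[16]=4
and ebx, eax → ebx=0&4=0
add ecx, 4 → ecx=16+4=20
sub edx, 1 → edx=5-1=4
cmp edx, 4  (cmp 4,4)
jg loop: not taken
halt.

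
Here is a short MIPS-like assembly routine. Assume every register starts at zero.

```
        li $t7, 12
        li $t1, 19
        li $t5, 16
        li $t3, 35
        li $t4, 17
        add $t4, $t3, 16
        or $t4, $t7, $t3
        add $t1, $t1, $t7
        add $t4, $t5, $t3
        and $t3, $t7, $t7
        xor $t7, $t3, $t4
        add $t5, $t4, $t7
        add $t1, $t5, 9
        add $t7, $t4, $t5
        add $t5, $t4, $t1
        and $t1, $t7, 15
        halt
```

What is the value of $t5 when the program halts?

after li $t7, 12: $t7=12
after li $t1, 19: $t1=19
after li $t5, 16: $t5=16
after li $t3, 35: $t3=35
after li $t4, 17: $t4=17
after add $t4, $t3, 16: $t4=35+16=51
after or $t4, $t7, $t3: $t4=12|35=47
after add $t1, $t1, $t7: $t1=19+12=31
after add $t4, $t5, $t3: $t4=16+35=51
after and $t3, $t7, $t7: $t3=12&12=12
after xor $t7, $t3, $t4: $t7=12^51=63
after add $t5, $t4, $t7: $t5=51+63=114
after add $t1, $t5, 9: $t1=114+9=123
after add $t7, $t4, $t5: $t7=51+114=165
after add $t5, $t4, $t1: $t5=51+123=174
after and $t1, $t7, 15: $t1=165&15=5
halt.

174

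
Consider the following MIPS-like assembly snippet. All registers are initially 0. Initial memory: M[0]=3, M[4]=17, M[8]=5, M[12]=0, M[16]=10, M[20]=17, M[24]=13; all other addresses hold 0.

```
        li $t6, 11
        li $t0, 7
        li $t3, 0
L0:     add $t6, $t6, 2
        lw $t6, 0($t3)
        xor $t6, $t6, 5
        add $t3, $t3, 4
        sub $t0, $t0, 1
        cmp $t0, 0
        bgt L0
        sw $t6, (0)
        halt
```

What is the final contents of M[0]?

8

$t6=11
$t0=7
$t3=0
$t6=11+2=13
$t6=M[0]=3
$t6=3^5=6
$t3=0+4=4
$t0=7-1=6
cmp $t0, 0  (cmp 6,0)
bgt L0: taken
$t6=6+2=8
$t6=M[4]=17
$t6=17^5=20
$t3=4+4=8
$t0=6-1=5
cmp $t0, 0  (cmp 5,0)
bgt L0: taken
$t6=20+2=22
$t6=M[8]=5
$t6=5^5=0
$t3=8+4=12
$t0=5-1=4
cmp $t0, 0  (cmp 4,0)
bgt L0: taken
$t6=0+2=2
$t6=M[12]=0
$t6=0^5=5
$t3=12+4=16
$t0=4-1=3
cmp $t0, 0  (cmp 3,0)
bgt L0: taken
$t6=5+2=7
$t6=M[16]=10
$t6=10^5=15
$t3=16+4=20
$t0=3-1=2
cmp $t0, 0  (cmp 2,0)
bgt L0: taken
$t6=15+2=17
$t6=M[20]=17
$t6=17^5=20
$t3=20+4=24
$t0=2-1=1
cmp $t0, 0  (cmp 1,0)
bgt L0: taken
$t6=20+2=22
$t6=M[24]=13
$t6=13^5=8
$t3=24+4=28
$t0=1-1=0
cmp $t0, 0  (cmp 0,0)
bgt L0: not taken
sw $t6, (0) → M[0]=8
halt.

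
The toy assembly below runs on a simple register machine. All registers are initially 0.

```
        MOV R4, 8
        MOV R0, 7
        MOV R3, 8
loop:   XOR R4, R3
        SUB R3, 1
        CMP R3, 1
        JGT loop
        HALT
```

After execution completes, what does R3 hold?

after MOV R4, 8: R4=8
after MOV R0, 7: R0=7
after MOV R3, 8: R3=8
after XOR R4, R3: R4=8^8=0
after SUB R3, 1: R3=8-1=7
CMP R3, 1  (cmp 7,1)
JGT loop: taken
after XOR R4, R3: R4=0^7=7
after SUB R3, 1: R3=7-1=6
CMP R3, 1  (cmp 6,1)
JGT loop: taken
after XOR R4, R3: R4=7^6=1
after SUB R3, 1: R3=6-1=5
CMP R3, 1  (cmp 5,1)
JGT loop: taken
after XOR R4, R3: R4=1^5=4
after SUB R3, 1: R3=5-1=4
CMP R3, 1  (cmp 4,1)
JGT loop: taken
after XOR R4, R3: R4=4^4=0
after SUB R3, 1: R3=4-1=3
CMP R3, 1  (cmp 3,1)
JGT loop: taken
after XOR R4, R3: R4=0^3=3
after SUB R3, 1: R3=3-1=2
CMP R3, 1  (cmp 2,1)
JGT loop: taken
after XOR R4, R3: R4=3^2=1
after SUB R3, 1: R3=2-1=1
CMP R3, 1  (cmp 1,1)
JGT loop: not taken
halt.

1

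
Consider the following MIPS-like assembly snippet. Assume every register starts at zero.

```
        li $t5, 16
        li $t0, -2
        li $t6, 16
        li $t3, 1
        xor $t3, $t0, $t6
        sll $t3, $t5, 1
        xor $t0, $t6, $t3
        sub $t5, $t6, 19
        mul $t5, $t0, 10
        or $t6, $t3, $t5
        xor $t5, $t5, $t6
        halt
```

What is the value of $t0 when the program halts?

48

li $t5, 16 → $t5=16
li $t0, -2 → $t0=-2
li $t6, 16 → $t6=16
li $t3, 1 → $t3=1
xor $t3, $t0, $t6 → $t3=(-2)^16=-18
sll $t3, $t5, 1 → $t3=16<<1=32
xor $t0, $t6, $t3 → $t0=16^32=48
sub $t5, $t6, 19 → $t5=16-19=-3
mul $t5, $t0, 10 → $t5=48*10=480
or $t6, $t3, $t5 → $t6=32|480=480
xor $t5, $t5, $t6 → $t5=480^480=0
halt.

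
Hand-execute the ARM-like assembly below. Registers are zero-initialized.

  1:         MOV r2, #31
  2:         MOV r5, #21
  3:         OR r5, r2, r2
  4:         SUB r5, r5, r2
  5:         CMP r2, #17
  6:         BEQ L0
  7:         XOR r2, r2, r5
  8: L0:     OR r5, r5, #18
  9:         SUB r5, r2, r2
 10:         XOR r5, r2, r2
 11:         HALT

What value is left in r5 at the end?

MOV r2, #31 → r2=31
MOV r5, #21 → r5=21
OR r5, r2, r2 → r5=31|31=31
SUB r5, r5, r2 → r5=31-31=0
CMP r2, #17  (cmp 31,17)
BEQ L0: not taken
XOR r2, r2, r5 → r2=31^0=31
OR r5, r5, #18 → r5=0|18=18
SUB r5, r2, r2 → r5=31-31=0
XOR r5, r2, r2 → r5=31^31=0
halt.

0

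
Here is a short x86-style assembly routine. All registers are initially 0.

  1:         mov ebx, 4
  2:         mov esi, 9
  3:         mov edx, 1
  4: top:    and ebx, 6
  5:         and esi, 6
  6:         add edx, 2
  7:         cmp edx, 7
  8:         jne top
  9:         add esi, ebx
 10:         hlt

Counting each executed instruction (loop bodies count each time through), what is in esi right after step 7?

ebx=4
esi=9
edx=1
ebx=4&6=4
esi=9&6=0
edx=1+2=3
cmp edx, 7  (cmp 3,7)
After step 7: esi = 0.

0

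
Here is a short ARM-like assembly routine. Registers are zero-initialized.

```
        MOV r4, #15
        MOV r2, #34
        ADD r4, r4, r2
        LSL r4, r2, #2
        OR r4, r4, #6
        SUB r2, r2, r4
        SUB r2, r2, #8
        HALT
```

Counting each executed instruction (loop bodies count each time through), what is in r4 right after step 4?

136

MOV r4, #15 → r4=15
MOV r2, #34 → r2=34
ADD r4, r4, r2 → r4=15+34=49
LSL r4, r2, #2 → r4=34<<2=136
After step 4: r4 = 136.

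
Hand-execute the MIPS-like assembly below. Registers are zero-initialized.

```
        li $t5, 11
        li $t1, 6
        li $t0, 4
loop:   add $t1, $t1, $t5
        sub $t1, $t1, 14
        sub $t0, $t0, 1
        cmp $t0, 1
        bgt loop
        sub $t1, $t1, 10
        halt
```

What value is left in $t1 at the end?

li $t5, 11 → $t5=11
li $t1, 6 → $t1=6
li $t0, 4 → $t0=4
add $t1, $t1, $t5 → $t1=6+11=17
sub $t1, $t1, 14 → $t1=17-14=3
sub $t0, $t0, 1 → $t0=4-1=3
cmp $t0, 1  (cmp 3,1)
bgt loop: taken
add $t1, $t1, $t5 → $t1=3+11=14
sub $t1, $t1, 14 → $t1=14-14=0
sub $t0, $t0, 1 → $t0=3-1=2
cmp $t0, 1  (cmp 2,1)
bgt loop: taken
add $t1, $t1, $t5 → $t1=0+11=11
sub $t1, $t1, 14 → $t1=11-14=-3
sub $t0, $t0, 1 → $t0=2-1=1
cmp $t0, 1  (cmp 1,1)
bgt loop: not taken
sub $t1, $t1, 10 → $t1=(-3)-10=-13
halt.

-13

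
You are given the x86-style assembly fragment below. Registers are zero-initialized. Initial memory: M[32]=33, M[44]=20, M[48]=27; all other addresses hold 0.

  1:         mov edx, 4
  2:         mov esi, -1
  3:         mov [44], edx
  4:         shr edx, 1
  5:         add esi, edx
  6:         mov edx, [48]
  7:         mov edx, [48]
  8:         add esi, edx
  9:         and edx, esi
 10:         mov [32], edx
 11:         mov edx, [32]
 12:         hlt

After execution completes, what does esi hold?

28

mov edx, 4 → edx=4
mov esi, -1 → esi=-1
mov [44], edx → M[44]=4
shr edx, 1 → edx=4>>1=2
add esi, edx → esi=(-1)+2=1
mov edx, [48] → edx=M[48]=27
mov edx, [48] → edx=M[48]=27
add esi, edx → esi=1+27=28
and edx, esi → edx=27&28=24
mov [32], edx → M[32]=24
mov edx, [32] → edx=M[32]=24
halt.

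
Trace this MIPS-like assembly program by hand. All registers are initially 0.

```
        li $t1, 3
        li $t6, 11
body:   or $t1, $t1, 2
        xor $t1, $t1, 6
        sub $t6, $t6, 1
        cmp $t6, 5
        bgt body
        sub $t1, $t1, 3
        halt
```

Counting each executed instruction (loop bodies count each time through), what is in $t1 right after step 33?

$t1=3
$t6=11
$t1=3|2=3
$t1=3^6=5
$t6=11-1=10
cmp $t6, 5  (cmp 10,5)
bgt body: taken
$t1=5|2=7
$t1=7^6=1
$t6=10-1=9
cmp $t6, 5  (cmp 9,5)
bgt body: taken
$t1=1|2=3
$t1=3^6=5
$t6=9-1=8
cmp $t6, 5  (cmp 8,5)
bgt body: taken
$t1=5|2=7
$t1=7^6=1
$t6=8-1=7
cmp $t6, 5  (cmp 7,5)
bgt body: taken
$t1=1|2=3
$t1=3^6=5
$t6=7-1=6
cmp $t6, 5  (cmp 6,5)
bgt body: taken
$t1=5|2=7
$t1=7^6=1
$t6=6-1=5
cmp $t6, 5  (cmp 5,5)
bgt body: not taken
$t1=1-3=-2
After step 33: $t1 = -2.

-2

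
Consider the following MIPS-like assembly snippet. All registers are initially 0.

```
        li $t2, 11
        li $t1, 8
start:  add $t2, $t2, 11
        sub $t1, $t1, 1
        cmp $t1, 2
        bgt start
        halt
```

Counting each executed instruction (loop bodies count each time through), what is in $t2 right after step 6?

22

after li $t2, 11: $t2=11
after li $t1, 8: $t1=8
after add $t2, $t2, 11: $t2=11+11=22
after sub $t1, $t1, 1: $t1=8-1=7
cmp $t1, 2  (cmp 7,2)
bgt start: taken
After step 6: $t2 = 22.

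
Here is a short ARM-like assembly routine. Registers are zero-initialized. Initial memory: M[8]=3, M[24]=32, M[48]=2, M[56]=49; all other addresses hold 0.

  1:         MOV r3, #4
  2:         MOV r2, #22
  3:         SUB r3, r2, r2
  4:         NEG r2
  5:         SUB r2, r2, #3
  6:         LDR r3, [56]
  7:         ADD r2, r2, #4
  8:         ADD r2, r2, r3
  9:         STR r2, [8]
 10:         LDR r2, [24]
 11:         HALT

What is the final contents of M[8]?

28

MOV r3, #4 → r3=4
MOV r2, #22 → r2=22
SUB r3, r2, r2 → r3=22-22=0
NEG r2 → r2=-(22)=-22
SUB r2, r2, #3 → r2=(-22)-3=-25
LDR r3, [56] → r3=M[56]=49
ADD r2, r2, #4 → r2=(-25)+4=-21
ADD r2, r2, r3 → r2=(-21)+49=28
STR r2, [8] → M[8]=28
LDR r2, [24] → r2=M[24]=32
halt.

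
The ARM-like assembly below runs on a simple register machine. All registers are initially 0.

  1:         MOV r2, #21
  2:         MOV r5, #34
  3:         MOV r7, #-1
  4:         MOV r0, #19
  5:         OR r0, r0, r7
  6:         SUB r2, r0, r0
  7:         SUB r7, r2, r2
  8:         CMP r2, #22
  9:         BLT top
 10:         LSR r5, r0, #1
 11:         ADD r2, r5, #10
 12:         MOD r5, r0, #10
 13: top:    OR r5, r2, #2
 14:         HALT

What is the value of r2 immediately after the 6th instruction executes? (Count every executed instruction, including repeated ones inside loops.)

after MOV r2, #21: r2=21
after MOV r5, #34: r5=34
after MOV r7, #-1: r7=-1
after MOV r0, #19: r0=19
after OR r0, r0, r7: r0=19|(-1)=-1
after SUB r2, r0, r0: r2=(-1)-(-1)=0
After step 6: r2 = 0.

0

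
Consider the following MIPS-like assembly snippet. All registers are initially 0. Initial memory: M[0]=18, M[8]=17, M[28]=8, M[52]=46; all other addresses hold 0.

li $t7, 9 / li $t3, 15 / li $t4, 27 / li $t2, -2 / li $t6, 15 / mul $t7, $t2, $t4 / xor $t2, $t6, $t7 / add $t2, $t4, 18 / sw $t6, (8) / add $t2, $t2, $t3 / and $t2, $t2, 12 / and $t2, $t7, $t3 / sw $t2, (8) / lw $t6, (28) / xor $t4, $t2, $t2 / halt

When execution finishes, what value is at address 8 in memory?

10

li $t7, 9 → $t7=9
li $t3, 15 → $t3=15
li $t4, 27 → $t4=27
li $t2, -2 → $t2=-2
li $t6, 15 → $t6=15
mul $t7, $t2, $t4 → $t7=(-2)*27=-54
xor $t2, $t6, $t7 → $t2=15^(-54)=-59
add $t2, $t4, 18 → $t2=27+18=45
sw $t6, (8) → M[8]=15
add $t2, $t2, $t3 → $t2=45+15=60
and $t2, $t2, 12 → $t2=60&12=12
and $t2, $t7, $t3 → $t2=(-54)&15=10
sw $t2, (8) → M[8]=10
lw $t6, (28) → $t6=M[28]=8
xor $t4, $t2, $t2 → $t4=10^10=0
halt.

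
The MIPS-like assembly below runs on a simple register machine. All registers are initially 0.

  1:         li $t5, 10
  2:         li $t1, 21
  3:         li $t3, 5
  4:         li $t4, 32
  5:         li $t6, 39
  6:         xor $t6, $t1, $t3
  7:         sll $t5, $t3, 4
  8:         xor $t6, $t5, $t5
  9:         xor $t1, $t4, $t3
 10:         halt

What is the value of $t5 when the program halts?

li $t5, 10 → $t5=10
li $t1, 21 → $t1=21
li $t3, 5 → $t3=5
li $t4, 32 → $t4=32
li $t6, 39 → $t6=39
xor $t6, $t1, $t3 → $t6=21^5=16
sll $t5, $t3, 4 → $t5=5<<4=80
xor $t6, $t5, $t5 → $t6=80^80=0
xor $t1, $t4, $t3 → $t1=32^5=37
halt.

80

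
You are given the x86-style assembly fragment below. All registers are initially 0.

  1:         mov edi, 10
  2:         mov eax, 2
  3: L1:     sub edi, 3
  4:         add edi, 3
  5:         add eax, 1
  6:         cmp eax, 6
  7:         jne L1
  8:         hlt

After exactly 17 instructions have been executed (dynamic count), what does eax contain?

5

edi=10
eax=2
edi=10-3=7
edi=7+3=10
eax=2+1=3
cmp eax, 6  (cmp 3,6)
jne L1: taken
edi=10-3=7
edi=7+3=10
eax=3+1=4
cmp eax, 6  (cmp 4,6)
jne L1: taken
edi=10-3=7
edi=7+3=10
eax=4+1=5
cmp eax, 6  (cmp 5,6)
jne L1: taken
After step 17: eax = 5.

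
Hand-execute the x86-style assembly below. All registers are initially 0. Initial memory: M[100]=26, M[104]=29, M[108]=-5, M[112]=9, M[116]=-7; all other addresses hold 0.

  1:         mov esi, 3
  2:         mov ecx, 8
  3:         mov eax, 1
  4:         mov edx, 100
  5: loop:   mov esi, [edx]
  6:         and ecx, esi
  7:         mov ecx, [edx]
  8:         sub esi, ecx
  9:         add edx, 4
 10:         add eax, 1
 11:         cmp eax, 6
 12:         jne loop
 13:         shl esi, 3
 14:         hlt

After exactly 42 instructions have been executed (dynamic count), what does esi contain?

after mov esi, 3: esi=3
after mov ecx, 8: ecx=8
after mov eax, 1: eax=1
after mov edx, 100: edx=100
after mov esi, [edx]: esi=M[100]=26
after and ecx, esi: ecx=8&26=8
after mov ecx, [edx]: ecx=M[100]=26
after sub esi, ecx: esi=26-26=0
after add edx, 4: edx=100+4=104
after add eax, 1: eax=1+1=2
cmp eax, 6  (cmp 2,6)
jne loop: taken
after mov esi, [edx]: esi=M[104]=29
after and ecx, esi: ecx=26&29=24
after mov ecx, [edx]: ecx=M[104]=29
after sub esi, ecx: esi=29-29=0
after add edx, 4: edx=104+4=108
after add eax, 1: eax=2+1=3
cmp eax, 6  (cmp 3,6)
jne loop: taken
after mov esi, [edx]: esi=M[108]=-5
after and ecx, esi: ecx=29&(-5)=25
after mov ecx, [edx]: ecx=M[108]=-5
after sub esi, ecx: esi=(-5)-(-5)=0
after add edx, 4: edx=108+4=112
after add eax, 1: eax=3+1=4
cmp eax, 6  (cmp 4,6)
jne loop: taken
after mov esi, [edx]: esi=M[112]=9
after and ecx, esi: ecx=(-5)&9=9
after mov ecx, [edx]: ecx=M[112]=9
after sub esi, ecx: esi=9-9=0
after add edx, 4: edx=112+4=116
after add eax, 1: eax=4+1=5
cmp eax, 6  (cmp 5,6)
jne loop: taken
after mov esi, [edx]: esi=M[116]=-7
after and ecx, esi: ecx=9&(-7)=9
after mov ecx, [edx]: ecx=M[116]=-7
after sub esi, ecx: esi=(-7)-(-7)=0
after add edx, 4: edx=116+4=120
after add eax, 1: eax=5+1=6
After step 42: esi = 0.

0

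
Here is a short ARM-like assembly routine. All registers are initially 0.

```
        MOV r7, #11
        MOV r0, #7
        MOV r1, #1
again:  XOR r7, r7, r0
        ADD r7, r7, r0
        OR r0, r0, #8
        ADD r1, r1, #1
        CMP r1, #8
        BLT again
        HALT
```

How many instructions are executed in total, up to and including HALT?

46

MOV r7, #11 → r7=11
MOV r0, #7 → r0=7
MOV r1, #1 → r1=1
XOR r7, r7, r0 → r7=11^7=12
ADD r7, r7, r0 → r7=12+7=19
OR r0, r0, #8 → r0=7|8=15
ADD r1, r1, #1 → r1=1+1=2
CMP r1, #8  (cmp 2,8)
BLT again: taken
XOR r7, r7, r0 → r7=19^15=28
ADD r7, r7, r0 → r7=28+15=43
OR r0, r0, #8 → r0=15|8=15
ADD r1, r1, #1 → r1=2+1=3
CMP r1, #8  (cmp 3,8)
BLT again: taken
XOR r7, r7, r0 → r7=43^15=36
ADD r7, r7, r0 → r7=36+15=51
OR r0, r0, #8 → r0=15|8=15
ADD r1, r1, #1 → r1=3+1=4
CMP r1, #8  (cmp 4,8)
BLT again: taken
XOR r7, r7, r0 → r7=51^15=60
ADD r7, r7, r0 → r7=60+15=75
OR r0, r0, #8 → r0=15|8=15
ADD r1, r1, #1 → r1=4+1=5
CMP r1, #8  (cmp 5,8)
BLT again: taken
XOR r7, r7, r0 → r7=75^15=68
ADD r7, r7, r0 → r7=68+15=83
OR r0, r0, #8 → r0=15|8=15
ADD r1, r1, #1 → r1=5+1=6
CMP r1, #8  (cmp 6,8)
BLT again: taken
XOR r7, r7, r0 → r7=83^15=92
ADD r7, r7, r0 → r7=92+15=107
OR r0, r0, #8 → r0=15|8=15
ADD r1, r1, #1 → r1=6+1=7
CMP r1, #8  (cmp 7,8)
BLT again: taken
XOR r7, r7, r0 → r7=107^15=100
ADD r7, r7, r0 → r7=100+15=115
OR r0, r0, #8 → r0=15|8=15
ADD r1, r1, #1 → r1=7+1=8
CMP r1, #8  (cmp 8,8)
BLT again: not taken
halt.
Total executed instructions: 46.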